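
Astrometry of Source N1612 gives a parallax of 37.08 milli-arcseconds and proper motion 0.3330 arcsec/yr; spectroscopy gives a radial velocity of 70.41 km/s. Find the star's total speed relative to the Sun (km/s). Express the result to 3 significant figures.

d = 1/p = 1/0.03708″ = 26.969 pc.
v_t = 4.740 μ d = 4.740 × 0.3330 × 26.969 = 42.568 km/s.
v = √(v_r² + v_t²) = √(70.41² + 42.568²) = √6769.6 = 82.278 km/s.

82.3 km/s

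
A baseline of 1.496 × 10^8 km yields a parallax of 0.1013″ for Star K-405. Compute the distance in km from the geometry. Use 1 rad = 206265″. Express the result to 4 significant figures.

θ = 0.1013″ = 0.1013/206265 = 4.9112 × 10^-7 rad.
d = B/θ = (1.496 × 10^8) / (4.9112 × 10^-7) = 3.0461 × 10^14 km.

3.046 × 10^14 km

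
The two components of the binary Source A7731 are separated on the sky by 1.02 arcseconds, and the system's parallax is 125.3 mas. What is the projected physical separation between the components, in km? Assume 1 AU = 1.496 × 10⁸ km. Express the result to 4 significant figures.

d = 1/p = 1/0.1253″ = 7.9808 pc.
At distance d (pc), an angle of θ arcsec spans θ·d AU: s = 1.02 × 7.9808 = 8.1404 AU.
= 8.1404 × 1.496 × 10⁸ km = 1.2178 × 10^9 km.

1.218 × 10^9 km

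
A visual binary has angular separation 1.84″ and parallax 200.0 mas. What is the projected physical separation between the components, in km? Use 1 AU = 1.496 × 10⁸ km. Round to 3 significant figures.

d = 1/p = 1/0.2000″ = 5 pc.
At distance d (pc), an angle of θ arcsec spans θ·d AU: s = 1.84 × 5 = 9.2 AU.
= 9.2 × 1.496 × 10⁸ km = 1.3763 × 10^9 km.

1.38 × 10^9 km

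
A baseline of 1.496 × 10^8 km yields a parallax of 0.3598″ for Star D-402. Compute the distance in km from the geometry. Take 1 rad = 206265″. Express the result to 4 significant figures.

θ = 0.3598″ = 0.3598/206265 = 1.7444 × 10^-6 rad.
d = B/θ = (1.496 × 10^8) / (1.7444 × 10^-6) = 8.5760 × 10^13 km.

8.576 × 10^13 km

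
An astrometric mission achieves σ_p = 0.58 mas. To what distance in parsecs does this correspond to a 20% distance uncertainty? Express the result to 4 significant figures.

344.8 pc

σ_d/d = σ_p/p, so the condition is σ_p/p ≤ 0.20, i.e. p ≥ σ_p/0.20.
p_min = 0.58/0.20 = 2.9 mas = 0.0029 arcsec.
d_max = 1/p_min = 1/0.0029 = 344.83 pc.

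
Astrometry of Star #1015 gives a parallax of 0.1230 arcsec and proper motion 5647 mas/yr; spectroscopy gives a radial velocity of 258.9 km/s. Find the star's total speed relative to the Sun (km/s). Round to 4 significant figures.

d = 1/p = 1/0.1230″ = 8.1301 pc.
μ = 5647 mas/yr = 5.647 ″/yr.
v_t = 4.740 μ d = 4.740 × 5.647 × 8.1301 = 217.62 km/s.
v = √(v_r² + v_t²) = √(258.9² + 217.62²) = √114388 = 338.21 km/s.

338.2 km/s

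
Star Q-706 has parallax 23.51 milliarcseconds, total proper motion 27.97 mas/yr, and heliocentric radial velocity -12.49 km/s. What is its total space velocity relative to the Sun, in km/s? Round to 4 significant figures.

13.70 km/s

d = 1/p = 1/0.02351″ = 42.535 pc.
μ = 27.97 mas/yr = 0.02797 ″/yr.
v_t = 4.740 μ d = 4.740 × 0.02797 × 42.535 = 5.6392 km/s.
v = √(v_r² + v_t²) = √((-12.49)² + 5.6392²) = √187.801 = 13.704 km/s.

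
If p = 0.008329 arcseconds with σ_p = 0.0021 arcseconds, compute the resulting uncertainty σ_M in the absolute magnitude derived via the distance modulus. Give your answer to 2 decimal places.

M = m − 5 log₁₀ d + 5 = m + 5 log₁₀ p + 5, so ∂M/∂p = 5/(p ln 10).
σ_M = (5/ln 10) · (σ_p/p) = 2.1715 × 0.0021/0.008329 = 2.1715 × 0.25213 = 0.5475.

σ_M = 0.55 mag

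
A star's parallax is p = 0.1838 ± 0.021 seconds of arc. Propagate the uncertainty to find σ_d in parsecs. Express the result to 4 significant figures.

0.6216 pc

d = 1/p, so σ_d = σ_p / p².
σ_d = 0.0210 / (0.1838)² = 0.0210 / 0.033782 = 0.62163 pc.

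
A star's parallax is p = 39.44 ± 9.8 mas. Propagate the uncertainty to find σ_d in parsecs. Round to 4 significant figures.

6.300 pc

d = 1/p, so σ_d = σ_p / p².
σ_d = 0.00980 / (0.03944)² = 0.00980 / 0.0015555 = 6.3002 pc.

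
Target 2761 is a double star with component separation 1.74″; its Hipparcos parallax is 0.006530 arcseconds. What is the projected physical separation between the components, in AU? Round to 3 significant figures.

d = 1/p = 1/0.006530″ = 153.14 pc.
At distance d (pc), an angle of θ arcsec spans θ·d AU: s = 1.74 × 153.14 = 266.46 AU.

266 AU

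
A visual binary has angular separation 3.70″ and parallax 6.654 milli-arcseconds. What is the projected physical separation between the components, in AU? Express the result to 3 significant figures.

d = 1/p = 1/0.006654″ = 150.29 pc.
At distance d (pc), an angle of θ arcsec spans θ·d AU: s = 3.70 × 150.29 = 556.07 AU.

556 AU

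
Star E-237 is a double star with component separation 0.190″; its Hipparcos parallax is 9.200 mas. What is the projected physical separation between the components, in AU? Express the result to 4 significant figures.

20.65 AU

d = 1/p = 1/0.009200″ = 108.7 pc.
At distance d (pc), an angle of θ arcsec spans θ·d AU: s = 0.190 × 108.7 = 20.653 AU.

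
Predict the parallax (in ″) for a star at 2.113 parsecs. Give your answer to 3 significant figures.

p = 1/d = 1/2.113 = 0.47326 arcsec.

0.473 ″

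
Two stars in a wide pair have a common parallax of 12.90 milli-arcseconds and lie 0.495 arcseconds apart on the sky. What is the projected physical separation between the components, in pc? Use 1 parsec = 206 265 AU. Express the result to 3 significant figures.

0.000186 pc

d = 1/p = 1/0.01290″ = 77.519 pc.
At distance d (pc), an angle of θ arcsec spans θ·d AU: s = 0.495 × 77.519 = 38.372 AU.
= 38.372 / 206265 = 0.00018603 pc.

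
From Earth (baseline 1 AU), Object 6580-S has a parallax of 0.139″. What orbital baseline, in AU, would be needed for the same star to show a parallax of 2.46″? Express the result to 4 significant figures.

Parallax scales linearly with baseline: p ∝ B, so B = p_target / p_Earth × 1 AU.
B = 2.46 / 0.139 = 17.698 AU.

17.70 AU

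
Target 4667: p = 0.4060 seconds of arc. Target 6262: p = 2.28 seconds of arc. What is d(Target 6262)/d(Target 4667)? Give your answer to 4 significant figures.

0.1781

Since d = 1/p, d_B/d_A = p_A/p_B.
= 0.4060 / 2.28 = 0.17807.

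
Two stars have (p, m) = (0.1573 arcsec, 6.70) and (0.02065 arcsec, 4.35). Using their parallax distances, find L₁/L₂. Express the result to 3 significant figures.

L₁/L₂ = 0.00198

d₁ = 1/p₁ = 1/0.1573″ = 6.3573 pc; d₂ = 1/p₂ = 1/0.02065″ = 48.426 pc.
M₁ = m₁ − 5 log₁₀ d₁ + 5 = 6.70 − 4.0164 + 5 = 7.6836.
M₂ = 4.35 − 8.4254 + 5 = 0.9246.
L₁/L₂ = 10^(0.4(M₂ − M₁)) = 10^(0.4 × (-6.7590)) = 10^(-2.70360) = 0.0019788.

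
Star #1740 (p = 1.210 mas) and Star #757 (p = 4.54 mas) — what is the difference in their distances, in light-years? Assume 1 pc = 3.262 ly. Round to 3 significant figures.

d_A = 1/0.001210″ = 826.45 pc; d_B = 1/0.004540″ = 220.26 pc.
|d_B − d_A| = |220.26 − 826.45| = 606.19 pc = 606.19 × 3.262 ly = 1977.4 ly.

1980 ly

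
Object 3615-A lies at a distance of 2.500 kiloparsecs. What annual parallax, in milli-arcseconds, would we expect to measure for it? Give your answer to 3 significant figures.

0.400 mas

d = 2.500 kpc = 2500 pc.
p = 1/d = 1/2500 = 0.0004 arcsec.
= 0.0004 × 1000 = 0.4 mas.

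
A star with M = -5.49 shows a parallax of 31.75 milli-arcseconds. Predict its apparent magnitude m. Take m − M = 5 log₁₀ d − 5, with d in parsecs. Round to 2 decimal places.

d = 1/p = 1/0.03175″ = 31.496 pc.
m − M = 5 log₁₀ d − 5 = 5 log₁₀(31.496) − 5 = 7.4913 − 5 = 2.4913.
m = M + (m − M) = -5.49 + 2.4913 = -3.00.

m = -3.00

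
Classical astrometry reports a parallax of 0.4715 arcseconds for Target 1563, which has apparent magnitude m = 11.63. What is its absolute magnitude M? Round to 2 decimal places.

M = 15.00

d = 1/p = 1/0.4715″ = 2.1209 pc.
m − M = 5 log₁₀(2.1209) − 5 = 1.6326 − 5 = -3.3674.
M = m − (m − M) = 11.63 − (-3.3674) = 15.00.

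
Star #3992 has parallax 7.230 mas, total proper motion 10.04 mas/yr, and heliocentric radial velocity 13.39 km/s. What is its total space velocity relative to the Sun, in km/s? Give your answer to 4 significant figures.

14.92 km/s

d = 1/p = 1/0.007230″ = 138.31 pc.
μ = 10.04 mas/yr = 0.01004 ″/yr.
v_t = 4.740 μ d = 4.740 × 0.01004 × 138.31 = 6.5821 km/s.
v = √(v_r² + v_t²) = √(13.39² + 6.5821²) = √222.616 = 14.92 km/s.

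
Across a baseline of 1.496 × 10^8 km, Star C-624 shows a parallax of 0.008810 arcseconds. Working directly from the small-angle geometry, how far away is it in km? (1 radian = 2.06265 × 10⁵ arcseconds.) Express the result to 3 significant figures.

3.50 × 10^15 km

θ = 0.008810″ = 0.008810/206265 = 4.2712 × 10^-8 rad.
d = B/θ = (1.496 × 10^8) / (4.2712 × 10^-8) = 3.5025 × 10^15 km.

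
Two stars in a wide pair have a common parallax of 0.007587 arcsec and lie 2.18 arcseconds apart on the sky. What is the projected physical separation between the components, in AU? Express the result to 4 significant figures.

287.3 AU

d = 1/p = 1/0.007587″ = 131.8 pc.
At distance d (pc), an angle of θ arcsec spans θ·d AU: s = 2.18 × 131.8 = 287.32 AU.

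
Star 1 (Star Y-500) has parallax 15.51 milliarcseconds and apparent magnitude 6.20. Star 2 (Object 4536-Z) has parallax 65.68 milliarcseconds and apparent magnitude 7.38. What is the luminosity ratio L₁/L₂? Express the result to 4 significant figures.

L₁/L₂ = 53.17

d₁ = 1/p₁ = 1/0.01551″ = 64.475 pc; d₂ = 1/p₂ = 1/0.06568″ = 15.225 pc.
M₁ = m₁ − 5 log₁₀ d₁ + 5 = 6.20 − 9.0470 + 5 = 2.1530.
M₂ = 7.38 − 5.9128 + 5 = 6.4672.
L₁/L₂ = 10^(0.4(M₂ − M₁)) = 10^(0.4 × 4.3142) = 10^1.72568 = 53.172.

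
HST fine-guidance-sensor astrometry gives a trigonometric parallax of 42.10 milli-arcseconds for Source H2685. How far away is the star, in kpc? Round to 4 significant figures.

0.02375 kpc

p = 42.10 milli-arcseconds = 0.04210 arcsec.
d = 1/p = 1/0.04210 = 23.753 pc.
= 0.023753 kpc.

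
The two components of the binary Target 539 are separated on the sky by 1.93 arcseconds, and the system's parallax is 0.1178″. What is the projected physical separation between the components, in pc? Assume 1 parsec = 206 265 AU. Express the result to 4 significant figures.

7.943 × 10^-5 pc

d = 1/p = 1/0.1178″ = 8.489 pc.
At distance d (pc), an angle of θ arcsec spans θ·d AU: s = 1.93 × 8.489 = 16.384 AU.
= 16.384 / 206265 = 7.9432 × 10^-5 pc.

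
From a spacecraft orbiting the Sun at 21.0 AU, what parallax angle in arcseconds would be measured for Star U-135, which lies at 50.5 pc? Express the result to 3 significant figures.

p (arcsec) = B (AU) / d (pc).
p = 21.0 / 50.5 = 0.41584 arcsec.

0.416 arcsec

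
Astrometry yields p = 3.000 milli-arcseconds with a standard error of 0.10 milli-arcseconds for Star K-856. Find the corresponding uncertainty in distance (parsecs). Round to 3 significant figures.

d = 1/p, so σ_d = σ_p / p².
σ_d = 0.000100 / (0.003000)² = 0.000100 / 0.000009 = 11.111 pc.

11.1 pc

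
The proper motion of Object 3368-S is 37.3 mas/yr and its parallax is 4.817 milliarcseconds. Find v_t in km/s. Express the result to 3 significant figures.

36.7 km/s

d = 1/p = 1/0.004817″ = 207.6 pc.
μ = 37.3 mas/yr = 0.0373 ″/yr.
v_t = 4.74 × μ × d = 4.74 × 0.0373 × 207.6 = 36.704 km/s.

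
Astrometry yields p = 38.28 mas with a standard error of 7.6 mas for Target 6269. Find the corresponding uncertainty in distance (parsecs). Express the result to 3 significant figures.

d = 1/p, so σ_d = σ_p / p².
σ_d = 0.00760 / (0.03828)² = 0.00760 / 0.0014654 = 5.1863 pc.

5.19 pc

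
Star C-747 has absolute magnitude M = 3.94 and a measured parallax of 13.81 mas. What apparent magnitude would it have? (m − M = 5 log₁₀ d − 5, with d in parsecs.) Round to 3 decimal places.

d = 1/p = 1/0.01381″ = 72.411 pc.
m − M = 5 log₁₀ d − 5 = 5 log₁₀(72.411) − 5 = 9.2990 − 5 = 4.2990.
m = M + (m − M) = 3.94 + 4.2990 = 8.239.

m = 8.239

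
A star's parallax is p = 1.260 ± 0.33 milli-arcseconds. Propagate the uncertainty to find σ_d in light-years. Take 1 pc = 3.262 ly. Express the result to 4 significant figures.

678.0 ly

d = 1/p, so σ_d = σ_p / p².
σ_d = 0.000330 / (0.001260)² = 0.000330 / 0.0000015876 = 207.86 pc = 207.86 × 3.262 ly = 678.04 ly.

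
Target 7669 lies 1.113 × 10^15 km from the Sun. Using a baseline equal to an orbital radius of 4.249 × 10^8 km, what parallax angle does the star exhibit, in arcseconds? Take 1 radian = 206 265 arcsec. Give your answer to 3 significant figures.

θ ≈ B/d = (4.249 × 10^8) / (1.113 × 10^15) = 3.8176 × 10^-7 rad.
In arcseconds: 3.8176 × 10^-7 × 206265 = 0.078744″.

0.0787 arcsec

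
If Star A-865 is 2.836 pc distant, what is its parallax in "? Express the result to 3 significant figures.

0.353 "

p = 1/d = 1/2.836 = 0.35261 arcsec.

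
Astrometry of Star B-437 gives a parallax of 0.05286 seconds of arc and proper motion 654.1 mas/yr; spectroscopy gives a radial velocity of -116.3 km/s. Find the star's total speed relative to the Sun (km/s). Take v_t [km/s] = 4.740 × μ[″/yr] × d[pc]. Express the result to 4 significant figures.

130.3 km/s

d = 1/p = 1/0.05286″ = 18.918 pc.
μ = 654.1 mas/yr = 0.6541 ″/yr.
v_t = 4.740 μ d = 4.740 × 0.6541 × 18.918 = 58.654 km/s.
v = √(v_r² + v_t²) = √((-116.3)² + 58.654²) = √16966 = 130.25 km/s.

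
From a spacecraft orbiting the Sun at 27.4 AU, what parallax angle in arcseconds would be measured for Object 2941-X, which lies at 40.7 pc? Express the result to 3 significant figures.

0.673 arcsec

p (arcsec) = B (AU) / d (pc).
p = 27.4 / 40.7 = 0.67322 arcsec.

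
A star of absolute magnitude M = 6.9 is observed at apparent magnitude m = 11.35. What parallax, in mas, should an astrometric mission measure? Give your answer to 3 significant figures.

m − M = 11.35 − 6.9 = 4.45.
d = 10^((m−M)/5 + 1) = 10^1.890 = 77.625 pc.
p = 1/d = 1/77.625 = 0.012882 arcsec = 12.882 mas.

12.9 mas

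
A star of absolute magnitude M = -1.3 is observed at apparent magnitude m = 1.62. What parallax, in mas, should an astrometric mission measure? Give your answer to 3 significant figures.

m − M = 1.62 − (-1.3) = 2.92.
d = 10^((m−M)/5 + 1) = 10^1.584 = 38.371 pc.
p = 1/d = 1/38.371 = 0.026061 arcsec = 26.061 mas.

26.1 mas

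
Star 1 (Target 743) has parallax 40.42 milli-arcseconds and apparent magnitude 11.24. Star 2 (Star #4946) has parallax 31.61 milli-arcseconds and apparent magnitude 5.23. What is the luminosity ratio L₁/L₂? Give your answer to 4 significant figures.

d₁ = 1/p₁ = 1/0.04042″ = 24.74 pc; d₂ = 1/p₂ = 1/0.03161″ = 31.636 pc.
M₁ = m₁ − 5 log₁₀ d₁ + 5 = 11.24 − 6.9670 + 5 = 9.2730.
M₂ = 5.23 − 7.5009 + 5 = 2.7291.
L₁/L₂ = 10^(0.4(M₂ − M₁)) = 10^(0.4 × (-6.5439)) = 10^(-2.61756) = 0.0024123.

L₁/L₂ = 0.002412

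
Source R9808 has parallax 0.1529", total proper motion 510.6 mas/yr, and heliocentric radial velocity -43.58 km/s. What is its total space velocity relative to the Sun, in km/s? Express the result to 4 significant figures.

d = 1/p = 1/0.1529″ = 6.5402 pc.
μ = 510.6 mas/yr = 0.5106 ″/yr.
v_t = 4.740 μ d = 4.740 × 0.5106 × 6.5402 = 15.829 km/s.
v = √(v_r² + v_t²) = √((-43.58)² + 15.829²) = √2149.77 = 46.366 km/s.

46.37 km/s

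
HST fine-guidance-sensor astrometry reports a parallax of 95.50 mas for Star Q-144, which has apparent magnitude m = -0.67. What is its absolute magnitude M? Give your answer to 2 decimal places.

d = 1/p = 1/0.09550″ = 10.471 pc.
m − M = 5 log₁₀(10.471) − 5 = 5.0999 − 5 = 0.0999.
M = m − (m − M) = -0.67 − 0.0999 = -0.77.

M = -0.77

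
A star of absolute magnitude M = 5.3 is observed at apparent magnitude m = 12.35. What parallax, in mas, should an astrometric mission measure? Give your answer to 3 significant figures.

3.89 mas

m − M = 12.35 − 5.3 = 7.05.
d = 10^((m−M)/5 + 1) = 10^2.410 = 257.04 pc.
p = 1/d = 1/257.04 = 0.0038904 arcsec = 3.8904 mas.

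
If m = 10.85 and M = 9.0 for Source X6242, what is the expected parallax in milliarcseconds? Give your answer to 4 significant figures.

m − M = 10.85 − 9.0 = 1.85.
d = 10^((m−M)/5 + 1) = 10^1.370 = 23.442 pc.
p = 1/d = 1/23.442 = 0.042658 arcsec = 42.658 mas.

42.66 mas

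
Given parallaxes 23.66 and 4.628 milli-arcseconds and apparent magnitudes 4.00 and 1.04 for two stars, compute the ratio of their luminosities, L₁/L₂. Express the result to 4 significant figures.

L₁/L₂ = 0.002505

d₁ = 1/p₁ = 1/0.02366″ = 42.265 pc; d₂ = 1/p₂ = 1/0.004628″ = 216.08 pc.
M₁ = m₁ − 5 log₁₀ d₁ + 5 = 4.00 − 8.1299 + 5 = 0.8701.
M₂ = 1.04 − 11.6731 + 5 = -5.6331.
L₁/L₂ = 10^(0.4(M₂ − M₁)) = 10^(0.4 × (-6.5032)) = 10^(-2.60128) = 0.0025045.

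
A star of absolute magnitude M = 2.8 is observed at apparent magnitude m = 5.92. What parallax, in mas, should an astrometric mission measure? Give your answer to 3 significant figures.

23.8 mas

m − M = 5.92 − 2.8 = 3.12.
d = 10^((m−M)/5 + 1) = 10^1.624 = 42.073 pc.
p = 1/d = 1/42.073 = 0.023768 arcsec = 23.768 mas.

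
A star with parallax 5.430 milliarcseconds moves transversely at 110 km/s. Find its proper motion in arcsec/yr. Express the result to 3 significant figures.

d = 1/p = 1/0.005430″ = 184.16 pc.
μ = v_t / (4.74 d) = 110 / (4.74 × 184.16) = 110 / 872.92 = 0.12601 ″/yr.

0.126 arcsec/yr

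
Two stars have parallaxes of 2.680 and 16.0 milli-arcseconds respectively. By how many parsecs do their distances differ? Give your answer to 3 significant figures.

d_A = 1/0.002680″ = 373.13 pc; d_B = 1/0.01600″ = 62.5 pc.
|d_B − d_A| = |62.5 − 373.13| = 310.63 pc.

311 pc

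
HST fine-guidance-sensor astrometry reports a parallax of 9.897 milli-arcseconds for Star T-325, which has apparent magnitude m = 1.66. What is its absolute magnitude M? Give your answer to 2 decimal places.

d = 1/p = 1/0.009897″ = 101.04 pc.
m − M = 5 log₁₀(101.04) − 5 = 10.0225 − 5 = 5.0225.
M = m − (m − M) = 1.66 − 5.0225 = -3.36.

M = -3.36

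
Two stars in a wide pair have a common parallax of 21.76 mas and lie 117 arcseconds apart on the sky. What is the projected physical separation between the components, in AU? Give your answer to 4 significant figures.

d = 1/p = 1/0.02176″ = 45.956 pc.
At distance d (pc), an angle of θ arcsec spans θ·d AU: s = 117 × 45.956 = 5376.9 AU.

5377 AU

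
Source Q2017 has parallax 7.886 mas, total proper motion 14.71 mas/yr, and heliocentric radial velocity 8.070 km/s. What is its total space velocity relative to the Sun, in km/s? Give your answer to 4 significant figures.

d = 1/p = 1/0.007886″ = 126.81 pc.
μ = 14.71 mas/yr = 0.01471 ″/yr.
v_t = 4.740 μ d = 4.740 × 0.01471 × 126.81 = 8.8419 km/s.
v = √(v_r² + v_t²) = √(8.070² + 8.8419²) = √143.304 = 11.971 km/s.

11.97 km/s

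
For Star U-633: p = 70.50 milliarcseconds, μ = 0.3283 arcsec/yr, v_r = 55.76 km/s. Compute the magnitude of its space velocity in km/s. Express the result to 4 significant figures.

d = 1/p = 1/0.07050″ = 14.184 pc.
v_t = 4.740 μ d = 4.740 × 0.3283 × 14.184 = 22.072 km/s.
v = √(v_r² + v_t²) = √(55.76² + 22.072²) = √3596.35 = 59.97 km/s.

59.97 km/s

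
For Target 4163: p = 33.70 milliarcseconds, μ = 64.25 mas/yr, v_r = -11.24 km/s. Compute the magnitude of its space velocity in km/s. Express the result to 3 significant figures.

d = 1/p = 1/0.03370″ = 29.674 pc.
μ = 64.25 mas/yr = 0.06425 ″/yr.
v_t = 4.740 μ d = 4.740 × 0.06425 × 29.674 = 9.0371 km/s.
v = √(v_r² + v_t²) = √((-11.24)² + 9.0371²) = √208.007 = 14.422 km/s.

14.4 km/s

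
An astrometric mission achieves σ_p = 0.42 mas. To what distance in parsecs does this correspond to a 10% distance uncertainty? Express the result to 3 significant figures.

σ_d/d = σ_p/p, so the condition is σ_p/p ≤ 0.10, i.e. p ≥ σ_p/0.10.
p_min = 0.42/0.10 = 4.2 mas = 0.0042 arcsec.
d_max = 1/p_min = 1/0.0042 = 238.1 pc.

238 pc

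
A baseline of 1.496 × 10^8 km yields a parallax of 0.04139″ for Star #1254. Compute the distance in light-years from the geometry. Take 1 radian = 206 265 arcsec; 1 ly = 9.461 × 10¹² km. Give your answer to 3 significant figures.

θ = 0.04139″ = 0.04139/206265 = 2.0066 × 10^-7 rad.
d = B/θ = (1.496 × 10^8) / (2.0066 × 10^-7) = 7.4554 × 10^14 km = (7.4554 × 10^14) / (9.461 × 10^12) ly = 78.801 ly.

78.8 ly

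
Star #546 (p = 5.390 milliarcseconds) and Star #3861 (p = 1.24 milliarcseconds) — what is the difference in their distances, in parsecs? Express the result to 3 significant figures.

d_A = 1/0.005390″ = 185.53 pc; d_B = 1/0.001240″ = 806.45 pc.
|d_B − d_A| = |806.45 − 185.53| = 620.92 pc.

621 pc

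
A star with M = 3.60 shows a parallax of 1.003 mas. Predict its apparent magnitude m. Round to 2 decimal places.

m = 13.59

d = 1/p = 1/0.001003″ = 997.01 pc.
m − M = 5 log₁₀ d − 5 = 5 log₁₀(997.01) − 5 = 14.9935 − 5 = 9.9935.
m = M + (m − M) = 3.60 + 9.9935 = 13.59.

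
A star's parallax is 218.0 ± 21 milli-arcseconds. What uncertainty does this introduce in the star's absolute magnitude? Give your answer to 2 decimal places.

σ_M = 0.21 mag

M = m − 5 log₁₀ d + 5 = m + 5 log₁₀ p + 5, so ∂M/∂p = 5/(p ln 10).
σ_M = (5/ln 10) · (σ_p/p) = 2.1715 × 21/218.0 = 2.1715 × 0.09633 = 0.20918.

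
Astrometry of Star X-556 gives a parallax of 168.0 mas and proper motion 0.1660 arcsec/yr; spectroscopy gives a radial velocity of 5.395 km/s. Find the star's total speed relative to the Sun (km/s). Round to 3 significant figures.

d = 1/p = 1/0.1680″ = 5.9524 pc.
v_t = 4.740 μ d = 4.740 × 0.1660 × 5.9524 = 4.6836 km/s.
v = √(v_r² + v_t²) = √(5.395² + 4.6836²) = √51.0421 = 7.1444 km/s.

7.14 km/s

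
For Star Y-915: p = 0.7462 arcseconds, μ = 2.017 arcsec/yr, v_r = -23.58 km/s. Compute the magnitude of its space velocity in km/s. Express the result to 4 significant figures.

26.84 km/s

d = 1/p = 1/0.7462″ = 1.3401 pc.
v_t = 4.740 μ d = 4.740 × 2.017 × 1.3401 = 12.812 km/s.
v = √(v_r² + v_t²) = √((-23.58)² + 12.812²) = √720.164 = 26.836 km/s.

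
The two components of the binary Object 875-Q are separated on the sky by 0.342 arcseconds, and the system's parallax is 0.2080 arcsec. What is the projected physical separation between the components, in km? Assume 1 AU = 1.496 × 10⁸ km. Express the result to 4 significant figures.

d = 1/p = 1/0.2080″ = 4.8077 pc.
At distance d (pc), an angle of θ arcsec spans θ·d AU: s = 0.342 × 4.8077 = 1.6442 AU.
= 1.6442 × 1.496 × 10⁸ km = 2.4597 × 10^8 km.

2.460 × 10^8 km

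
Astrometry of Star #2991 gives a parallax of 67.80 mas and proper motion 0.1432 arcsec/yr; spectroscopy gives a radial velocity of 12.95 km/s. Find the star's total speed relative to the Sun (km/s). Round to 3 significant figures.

16.4 km/s

d = 1/p = 1/0.06780″ = 14.749 pc.
v_t = 4.740 μ d = 4.740 × 0.1432 × 14.749 = 10.011 km/s.
v = √(v_r² + v_t²) = √(12.95² + 10.011²) = √267.923 = 16.368 km/s.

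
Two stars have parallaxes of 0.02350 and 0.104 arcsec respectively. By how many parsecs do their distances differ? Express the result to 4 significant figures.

d_A = 1/0.02350″ = 42.553 pc; d_B = 1/0.1040″ = 9.6154 pc.
|d_B − d_A| = |9.6154 − 42.553| = 32.938 pc.

32.94 pc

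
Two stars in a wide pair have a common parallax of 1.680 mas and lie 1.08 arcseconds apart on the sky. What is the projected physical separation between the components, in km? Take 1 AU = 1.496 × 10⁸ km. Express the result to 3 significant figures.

9.62 × 10^10 km

d = 1/p = 1/0.001680″ = 595.24 pc.
At distance d (pc), an angle of θ arcsec spans θ·d AU: s = 1.08 × 595.24 = 642.86 AU.
= 642.86 × 1.496 × 10⁸ km = 9.6172 × 10^10 km.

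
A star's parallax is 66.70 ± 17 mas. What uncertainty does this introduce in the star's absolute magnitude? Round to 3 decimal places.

σ_M = 0.553 mag

M = m − 5 log₁₀ d + 5 = m + 5 log₁₀ p + 5, so ∂M/∂p = 5/(p ln 10).
σ_M = (5/ln 10) · (σ_p/p) = 2.1715 × 17/66.70 = 2.1715 × 0.25487 = 0.55345.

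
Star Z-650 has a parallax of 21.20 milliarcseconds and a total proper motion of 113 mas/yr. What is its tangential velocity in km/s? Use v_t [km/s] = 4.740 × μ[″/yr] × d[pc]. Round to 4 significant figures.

d = 1/p = 1/0.02120″ = 47.17 pc.
μ = 113 mas/yr = 0.113 ″/yr.
v_t = 4.74 × μ × d = 4.74 × 0.113 × 47.17 = 25.265 km/s.

25.27 km/s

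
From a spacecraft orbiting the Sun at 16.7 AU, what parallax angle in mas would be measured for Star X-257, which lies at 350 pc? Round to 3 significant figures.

47.7 mas

p (arcsec) = B (AU) / d (pc).
p = 16.7 / 350 = 0.047714 arcsec = 47.714 mas.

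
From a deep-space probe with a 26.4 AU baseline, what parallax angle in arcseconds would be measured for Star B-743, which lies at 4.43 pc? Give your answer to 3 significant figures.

p (arcsec) = B (AU) / d (pc).
p = 26.4 / 4.43 = 5.9594 arcsec.

5.96 arcsec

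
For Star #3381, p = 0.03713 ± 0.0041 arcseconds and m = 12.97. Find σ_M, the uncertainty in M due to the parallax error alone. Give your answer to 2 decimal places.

M = m − 5 log₁₀ d + 5 = m + 5 log₁₀ p + 5, so ∂M/∂p = 5/(p ln 10).
σ_M = (5/ln 10) · (σ_p/p) = 2.1715 × 0.0041/0.03713 = 2.1715 × 0.11042 = 0.23978.

σ_M = 0.24 mag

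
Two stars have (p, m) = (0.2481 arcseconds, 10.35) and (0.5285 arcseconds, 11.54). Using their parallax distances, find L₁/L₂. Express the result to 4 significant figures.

d₁ = 1/p₁ = 1/0.2481″ = 4.0306 pc; d₂ = 1/p₂ = 1/0.5285″ = 1.8921 pc.
M₁ = m₁ − 5 log₁₀ d₁ + 5 = 10.35 − 3.0268 + 5 = 12.3232.
M₂ = 11.54 − 1.3847 + 5 = 15.1553.
L₁/L₂ = 10^(0.4(M₂ − M₁)) = 10^(0.4 × 2.8321) = 10^1.13284 = 13.578.

L₁/L₂ = 13.58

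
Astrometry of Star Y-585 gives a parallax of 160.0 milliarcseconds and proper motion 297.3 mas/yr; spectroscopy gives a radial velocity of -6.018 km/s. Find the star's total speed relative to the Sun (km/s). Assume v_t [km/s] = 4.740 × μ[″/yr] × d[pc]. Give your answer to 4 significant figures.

10.67 km/s

d = 1/p = 1/0.1600″ = 6.25 pc.
μ = 297.3 mas/yr = 0.2973 ″/yr.
v_t = 4.740 μ d = 4.740 × 0.2973 × 6.25 = 8.8075 km/s.
v = √(v_r² + v_t²) = √((-6.018)² + 8.8075²) = √113.788 = 10.667 km/s.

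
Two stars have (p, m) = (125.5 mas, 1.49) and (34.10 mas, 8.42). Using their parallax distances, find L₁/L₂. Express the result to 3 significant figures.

L₁/L₂ = 43.7

d₁ = 1/p₁ = 1/0.1255″ = 7.9681 pc; d₂ = 1/p₂ = 1/0.03410″ = 29.326 pc.
M₁ = m₁ − 5 log₁₀ d₁ + 5 = 1.49 − 4.5068 + 5 = 1.9832.
M₂ = 8.42 − 7.3363 + 5 = 6.0837.
L₁/L₂ = 10^(0.4(M₂ − M₁)) = 10^(0.4 × 4.1005) = 10^1.64020 = 43.672.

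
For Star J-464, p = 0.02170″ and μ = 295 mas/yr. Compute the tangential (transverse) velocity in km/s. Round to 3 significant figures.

64.4 km/s

d = 1/p = 1/0.02170″ = 46.083 pc.
μ = 295 mas/yr = 0.295 ″/yr.
v_t = 4.74 × μ × d = 4.74 × 0.295 × 46.083 = 64.438 km/s.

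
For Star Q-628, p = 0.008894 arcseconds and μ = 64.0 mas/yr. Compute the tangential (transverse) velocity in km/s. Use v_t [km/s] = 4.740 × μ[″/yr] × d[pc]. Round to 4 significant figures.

d = 1/p = 1/0.008894″ = 112.44 pc.
μ = 64.0 mas/yr = 0.0640 ″/yr.
v_t = 4.74 × μ × d = 4.74 × 0.0640 × 112.44 = 34.11 km/s.

34.11 km/s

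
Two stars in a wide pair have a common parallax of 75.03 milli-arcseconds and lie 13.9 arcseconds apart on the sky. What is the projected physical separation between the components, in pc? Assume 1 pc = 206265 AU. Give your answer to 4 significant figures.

0.0008982 pc

d = 1/p = 1/0.07503″ = 13.328 pc.
At distance d (pc), an angle of θ arcsec spans θ·d AU: s = 13.9 × 13.328 = 185.26 AU.
= 185.26 / 206265 = 0.00089816 pc.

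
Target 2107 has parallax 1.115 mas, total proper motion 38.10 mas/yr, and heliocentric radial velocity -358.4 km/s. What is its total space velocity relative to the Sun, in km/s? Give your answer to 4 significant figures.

d = 1/p = 1/0.001115″ = 896.86 pc.
μ = 38.10 mas/yr = 0.03810 ″/yr.
v_t = 4.740 μ d = 4.740 × 0.03810 × 896.86 = 161.97 km/s.
v = √(v_r² + v_t²) = √((-358.4)² + 161.97²) = √154685 = 393.3 km/s.

393.3 km/s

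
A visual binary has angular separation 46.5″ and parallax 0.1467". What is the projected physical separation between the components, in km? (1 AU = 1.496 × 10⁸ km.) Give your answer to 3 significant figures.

d = 1/p = 1/0.1467″ = 6.8166 pc.
At distance d (pc), an angle of θ arcsec spans θ·d AU: s = 46.5 × 6.8166 = 316.97 AU.
= 316.97 × 1.496 × 10⁸ km = 4.7419 × 10^10 km.

4.74 × 10^10 km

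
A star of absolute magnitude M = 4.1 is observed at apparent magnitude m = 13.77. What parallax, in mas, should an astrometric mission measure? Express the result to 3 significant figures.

m − M = 13.77 − 4.1 = 9.67.
d = 10^((m−M)/5 + 1) = 10^2.934 = 859.01 pc.
p = 1/d = 1/859.01 = 0.0011641 arcsec = 1.1641 mas.

1.16 mas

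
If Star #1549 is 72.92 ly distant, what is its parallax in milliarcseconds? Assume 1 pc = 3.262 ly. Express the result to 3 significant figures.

44.7 mas

d = 72.92 ly ÷ 3.262 = 22.354 pc.
p = 1/d = 1/22.354 = 0.044735 arcsec.
= 0.044735 × 1000 = 44.735 mas.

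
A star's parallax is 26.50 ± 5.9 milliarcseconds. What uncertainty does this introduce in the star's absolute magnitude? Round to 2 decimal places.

M = m − 5 log₁₀ d + 5 = m + 5 log₁₀ p + 5, so ∂M/∂p = 5/(p ln 10).
σ_M = (5/ln 10) · (σ_p/p) = 2.1715 × 5.9/26.50 = 2.1715 × 0.22264 = 0.48346.

σ_M = 0.48 mag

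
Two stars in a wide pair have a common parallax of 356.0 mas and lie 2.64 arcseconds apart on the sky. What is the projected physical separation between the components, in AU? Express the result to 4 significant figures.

d = 1/p = 1/0.3560″ = 2.809 pc.
At distance d (pc), an angle of θ arcsec spans θ·d AU: s = 2.64 × 2.809 = 7.4158 AU.

7.416 AU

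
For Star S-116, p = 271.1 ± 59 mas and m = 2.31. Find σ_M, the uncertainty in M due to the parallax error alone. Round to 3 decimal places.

σ_M = 0.473 mag

M = m − 5 log₁₀ d + 5 = m + 5 log₁₀ p + 5, so ∂M/∂p = 5/(p ln 10).
σ_M = (5/ln 10) · (σ_p/p) = 2.1715 × 59/271.1 = 2.1715 × 0.21763 = 0.47258.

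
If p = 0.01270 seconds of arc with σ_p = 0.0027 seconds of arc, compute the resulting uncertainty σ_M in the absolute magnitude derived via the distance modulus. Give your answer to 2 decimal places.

σ_M = 0.46 mag

M = m − 5 log₁₀ d + 5 = m + 5 log₁₀ p + 5, so ∂M/∂p = 5/(p ln 10).
σ_M = (5/ln 10) · (σ_p/p) = 2.1715 × 0.0027/0.01270 = 2.1715 × 0.2126 = 0.46166.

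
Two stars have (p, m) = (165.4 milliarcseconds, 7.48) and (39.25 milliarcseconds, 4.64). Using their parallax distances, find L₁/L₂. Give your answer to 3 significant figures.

L₁/L₂ = 0.00412

d₁ = 1/p₁ = 1/0.1654″ = 6.0459 pc; d₂ = 1/p₂ = 1/0.03925″ = 25.478 pc.
M₁ = m₁ − 5 log₁₀ d₁ + 5 = 7.48 − 3.9073 + 5 = 8.5727.
M₂ = 4.64 − 7.0308 + 5 = 2.6092.
L₁/L₂ = 10^(0.4(M₂ − M₁)) = 10^(0.4 × (-5.9635)) = 10^(-2.38540) = 0.0041172.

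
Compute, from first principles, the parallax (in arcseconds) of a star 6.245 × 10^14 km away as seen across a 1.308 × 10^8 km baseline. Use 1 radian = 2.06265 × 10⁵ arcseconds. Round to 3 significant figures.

0.0432 arcsec

θ ≈ B/d = (1.308 × 10^8) / (6.245 × 10^14) = 2.0945 × 10^-7 rad.
In arcseconds: 2.0945 × 10^-7 × 206265 = 0.043202″.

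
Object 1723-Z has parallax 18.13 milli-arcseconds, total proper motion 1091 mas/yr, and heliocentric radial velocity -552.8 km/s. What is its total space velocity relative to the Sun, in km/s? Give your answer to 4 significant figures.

d = 1/p = 1/0.01813″ = 55.157 pc.
μ = 1091 mas/yr = 1.091 ″/yr.
v_t = 4.740 μ d = 4.740 × 1.091 × 55.157 = 285.24 km/s.
v = √(v_r² + v_t²) = √((-552.8)² + 285.24²) = √386950 = 622.05 km/s.

622.1 km/s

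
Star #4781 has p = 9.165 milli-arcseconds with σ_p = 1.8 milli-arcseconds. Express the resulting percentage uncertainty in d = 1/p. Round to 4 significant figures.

For d = 1/p, |σ_d/d| = |σ_p/p|.
σ_p/p = 1.8 / 9.165 = 0.1964 = 19.64%.

19.64%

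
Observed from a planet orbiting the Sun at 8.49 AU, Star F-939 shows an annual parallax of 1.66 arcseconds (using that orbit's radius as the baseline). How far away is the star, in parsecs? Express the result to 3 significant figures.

5.11 pc

With baseline B (in AU) and parallax p (in arcsec), d = B/p parsecs.
d = 8.49 / 1.66 = 5.1145 pc.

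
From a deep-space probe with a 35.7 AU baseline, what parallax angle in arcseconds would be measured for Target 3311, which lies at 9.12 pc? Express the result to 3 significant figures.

p (arcsec) = B (AU) / d (pc).
p = 35.7 / 9.12 = 3.9145 arcsec.

3.91 arcsec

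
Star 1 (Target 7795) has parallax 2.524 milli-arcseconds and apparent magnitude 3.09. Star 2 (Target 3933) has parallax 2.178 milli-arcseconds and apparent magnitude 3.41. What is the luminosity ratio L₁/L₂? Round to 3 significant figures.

L₁/L₂ = 1.00

d₁ = 1/p₁ = 1/0.002524″ = 396.2 pc; d₂ = 1/p₂ = 1/0.002178″ = 459.14 pc.
M₁ = m₁ − 5 log₁₀ d₁ + 5 = 3.09 − 12.9896 + 5 = -4.8996.
M₂ = 3.41 − 13.3097 + 5 = -4.8997.
L₁/L₂ = 10^(0.4(M₂ − M₁)) = 10^(0.4 × (-0.0001)) = 10^(-0.00004) = 0.99991.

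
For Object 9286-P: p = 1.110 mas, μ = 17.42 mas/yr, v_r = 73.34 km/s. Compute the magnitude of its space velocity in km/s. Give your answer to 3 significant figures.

104 km/s

d = 1/p = 1/0.001110″ = 900.9 pc.
μ = 17.42 mas/yr = 0.01742 ″/yr.
v_t = 4.740 μ d = 4.740 × 0.01742 × 900.9 = 74.388 km/s.
v = √(v_r² + v_t²) = √(73.34² + 74.388²) = √10912.3 = 104.46 km/s.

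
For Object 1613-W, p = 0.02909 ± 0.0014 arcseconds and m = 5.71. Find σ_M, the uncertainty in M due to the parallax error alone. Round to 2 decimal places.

M = m − 5 log₁₀ d + 5 = m + 5 log₁₀ p + 5, so ∂M/∂p = 5/(p ln 10).
σ_M = (5/ln 10) · (σ_p/p) = 2.1715 × 0.0014/0.02909 = 2.1715 × 0.048127 = 0.10451.

σ_M = 0.10 mag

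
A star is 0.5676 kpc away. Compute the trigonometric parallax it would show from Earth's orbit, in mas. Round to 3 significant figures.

1.76 mas

d = 0.5676 kpc = 567.6 pc.
p = 1/d = 1/567.6 = 0.0017618 arcsec.
= 0.0017618 × 1000 = 1.7618 mas.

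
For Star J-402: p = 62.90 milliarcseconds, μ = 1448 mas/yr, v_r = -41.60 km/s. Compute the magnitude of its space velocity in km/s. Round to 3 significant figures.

117 km/s

d = 1/p = 1/0.06290″ = 15.898 pc.
μ = 1448 mas/yr = 1.448 ″/yr.
v_t = 4.740 μ d = 4.740 × 1.448 × 15.898 = 109.12 km/s.
v = √(v_r² + v_t²) = √((-41.60)² + 109.12²) = √13637.7 = 116.78 km/s.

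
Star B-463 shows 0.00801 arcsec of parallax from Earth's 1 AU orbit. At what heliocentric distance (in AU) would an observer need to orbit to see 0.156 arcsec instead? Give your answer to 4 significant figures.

19.48 AU

Parallax scales linearly with baseline: p ∝ B, so B = p_target / p_Earth × 1 AU.
B = 0.156 / 0.00801 = 19.476 AU.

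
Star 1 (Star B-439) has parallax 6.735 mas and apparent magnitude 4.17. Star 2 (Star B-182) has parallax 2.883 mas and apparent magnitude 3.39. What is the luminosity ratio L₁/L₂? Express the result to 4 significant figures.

d₁ = 1/p₁ = 1/0.006735″ = 148.48 pc; d₂ = 1/p₂ = 1/0.002883″ = 346.86 pc.
M₁ = m₁ − 5 log₁₀ d₁ + 5 = 4.17 − 10.8583 + 5 = -1.6883.
M₂ = 3.39 − 12.7008 + 5 = -4.3108.
L₁/L₂ = 10^(0.4(M₂ − M₁)) = 10^(0.4 × (-2.6225)) = 10^(-1.04900) = 0.089331.

L₁/L₂ = 0.08933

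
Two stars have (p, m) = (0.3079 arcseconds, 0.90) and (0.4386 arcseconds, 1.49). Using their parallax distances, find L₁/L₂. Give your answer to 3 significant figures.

d₁ = 1/p₁ = 1/0.3079″ = 3.2478 pc; d₂ = 1/p₂ = 1/0.4386″ = 2.28 pc.
M₁ = m₁ − 5 log₁₀ d₁ + 5 = 0.90 − 2.5579 + 5 = 3.3421.
M₂ = 1.49 − 1.7897 + 5 = 4.7003.
L₁/L₂ = 10^(0.4(M₂ − M₁)) = 10^(0.4 × 1.3582) = 10^0.54328 = 3.4937.

L₁/L₂ = 3.49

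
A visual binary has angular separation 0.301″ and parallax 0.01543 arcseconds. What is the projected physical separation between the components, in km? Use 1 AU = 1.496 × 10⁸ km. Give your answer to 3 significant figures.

2.92 × 10^9 km

d = 1/p = 1/0.01543″ = 64.809 pc.
At distance d (pc), an angle of θ arcsec spans θ·d AU: s = 0.301 × 64.809 = 19.508 AU.
= 19.508 × 1.496 × 10⁸ km = 2.9184 × 10^9 km.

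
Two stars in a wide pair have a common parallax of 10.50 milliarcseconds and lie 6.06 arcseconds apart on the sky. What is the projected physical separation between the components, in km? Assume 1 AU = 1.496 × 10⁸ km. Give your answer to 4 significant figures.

8.634 × 10^10 km

d = 1/p = 1/0.01050″ = 95.238 pc.
At distance d (pc), an angle of θ arcsec spans θ·d AU: s = 6.06 × 95.238 = 577.14 AU.
= 577.14 × 1.496 × 10⁸ km = 8.6340 × 10^10 km.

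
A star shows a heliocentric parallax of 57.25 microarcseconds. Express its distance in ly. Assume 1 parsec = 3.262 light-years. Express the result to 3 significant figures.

p = 57.25 microarcseconds = 0.00005725 arcsec.
d = 1/p = 1/0.00005725 = 17467 pc.
In light-years: 17467 × 3.262 = 56977 ly.

57000 ly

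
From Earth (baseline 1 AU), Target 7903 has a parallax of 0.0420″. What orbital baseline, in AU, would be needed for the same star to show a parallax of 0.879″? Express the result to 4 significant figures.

Parallax scales linearly with baseline: p ∝ B, so B = p_target / p_Earth × 1 AU.
B = 0.879 / 0.0420 = 20.929 AU.

20.93 AU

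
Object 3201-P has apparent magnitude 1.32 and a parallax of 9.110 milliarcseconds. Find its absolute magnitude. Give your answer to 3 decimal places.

M = -3.882

d = 1/p = 1/0.009110″ = 109.77 pc.
m − M = 5 log₁₀(109.77) − 5 = 10.2024 − 5 = 5.2024.
M = m − (m − M) = 1.32 − 5.2024 = -3.882.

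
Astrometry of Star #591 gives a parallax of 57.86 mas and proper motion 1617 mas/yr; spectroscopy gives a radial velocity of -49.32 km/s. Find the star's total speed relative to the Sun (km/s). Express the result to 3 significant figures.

141 km/s

d = 1/p = 1/0.05786″ = 17.283 pc.
μ = 1617 mas/yr = 1.617 ″/yr.
v_t = 4.740 μ d = 4.740 × 1.617 × 17.283 = 132.47 km/s.
v = √(v_r² + v_t²) = √((-49.32)² + 132.47²) = √19980.8 = 141.35 km/s.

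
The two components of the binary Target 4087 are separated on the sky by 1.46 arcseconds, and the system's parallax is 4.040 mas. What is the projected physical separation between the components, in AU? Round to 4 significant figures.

d = 1/p = 1/0.004040″ = 247.52 pc.
At distance d (pc), an angle of θ arcsec spans θ·d AU: s = 1.46 × 247.52 = 361.38 AU.

361.4 AU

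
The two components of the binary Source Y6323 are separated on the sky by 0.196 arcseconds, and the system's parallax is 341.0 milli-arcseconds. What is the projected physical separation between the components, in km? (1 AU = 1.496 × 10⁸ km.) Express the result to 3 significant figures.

d = 1/p = 1/0.3410″ = 2.9326 pc.
At distance d (pc), an angle of θ arcsec spans θ·d AU: s = 0.196 × 2.9326 = 0.57479 AU.
= 0.57479 × 1.496 × 10⁸ km = 8.5989 × 10^7 km.

8.60 × 10^7 km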